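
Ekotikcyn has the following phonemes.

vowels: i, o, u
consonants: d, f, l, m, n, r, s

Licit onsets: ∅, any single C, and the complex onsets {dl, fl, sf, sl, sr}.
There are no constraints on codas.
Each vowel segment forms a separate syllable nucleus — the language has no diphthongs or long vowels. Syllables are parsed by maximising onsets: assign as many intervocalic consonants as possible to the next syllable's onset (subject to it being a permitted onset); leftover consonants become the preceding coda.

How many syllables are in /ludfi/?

Nuclei (vowels): u, i → 2 syllables.

2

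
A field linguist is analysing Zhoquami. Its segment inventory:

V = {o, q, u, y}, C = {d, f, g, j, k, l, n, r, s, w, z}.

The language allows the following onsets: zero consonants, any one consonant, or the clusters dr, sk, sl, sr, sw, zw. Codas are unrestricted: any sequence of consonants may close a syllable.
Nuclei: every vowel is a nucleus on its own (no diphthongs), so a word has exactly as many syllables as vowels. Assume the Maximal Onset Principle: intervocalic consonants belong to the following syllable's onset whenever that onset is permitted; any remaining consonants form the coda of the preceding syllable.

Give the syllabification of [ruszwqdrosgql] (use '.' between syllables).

rus.zwq.dros.gql

Nuclei (vowels): u, q, o, q → 4 syllables.
σ1/σ2 boundary: cluster /szw/ — the longest permitted-onset suffix is /zw/; onset = /zw/, preceding coda = /s/.
σ2/σ3 boundary: cluster /dr/ — /dr/ is itself a permitted onset, so the whole cluster goes right; preceding coda = ∅.
σ3/σ4 boundary: /sg/ splits as /s/ + /g/ (/g/ is the longest suffix that is a licit onset).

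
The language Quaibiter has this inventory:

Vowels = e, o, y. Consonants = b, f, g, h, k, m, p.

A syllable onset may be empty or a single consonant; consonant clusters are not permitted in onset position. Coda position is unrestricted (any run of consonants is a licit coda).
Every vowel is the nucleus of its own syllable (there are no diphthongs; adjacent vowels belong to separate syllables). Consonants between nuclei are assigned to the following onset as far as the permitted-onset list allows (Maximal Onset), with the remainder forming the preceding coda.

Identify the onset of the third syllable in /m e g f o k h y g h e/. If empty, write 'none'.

Vowels present: e, o, y, e; each is a nucleus, giving 4 syllables.
σ1/σ2 boundary: /gf/ — longest licit onset from the right is /f/, leaving /g/ as coda.
σ2/σ3 boundary: /kh/; trying suffixes from longest down, /h/ is the first permitted one, so coda /k/ | onset /h/.
σ3/σ4 boundary: /gh/ splits as /g/ + /h/ (/h/ is the longest suffix that is a licit onset).
Putting it together: meg.fok.hyg.he.
Syllable 3 is /hyg/: onset /h/, nucleus /y/, coda /g/.

h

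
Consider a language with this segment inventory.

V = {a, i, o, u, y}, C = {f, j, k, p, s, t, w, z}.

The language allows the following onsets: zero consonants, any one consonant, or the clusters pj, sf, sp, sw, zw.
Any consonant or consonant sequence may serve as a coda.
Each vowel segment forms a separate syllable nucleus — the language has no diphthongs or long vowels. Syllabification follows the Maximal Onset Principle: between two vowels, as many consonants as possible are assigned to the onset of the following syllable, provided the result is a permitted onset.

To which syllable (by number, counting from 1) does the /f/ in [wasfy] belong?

Vowels present: a, y; each is a nucleus, giving 2 syllables.
/a…y/ gap (V1→V2): /sf/ — entire cluster is a permitted onset → onset /sf/, coda ∅.
Syllabification: wa.sfy.
The /f/ is in the onset of syllable 2 (/sfy/).

2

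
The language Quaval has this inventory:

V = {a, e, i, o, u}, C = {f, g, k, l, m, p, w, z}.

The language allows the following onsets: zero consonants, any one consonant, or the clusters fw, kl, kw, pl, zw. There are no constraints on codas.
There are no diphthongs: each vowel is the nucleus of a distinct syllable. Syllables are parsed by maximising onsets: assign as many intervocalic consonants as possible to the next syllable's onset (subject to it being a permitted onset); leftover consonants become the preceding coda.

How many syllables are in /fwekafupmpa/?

4

Vowels present: e, a, u, a; each is a nucleus, giving 4 syllables.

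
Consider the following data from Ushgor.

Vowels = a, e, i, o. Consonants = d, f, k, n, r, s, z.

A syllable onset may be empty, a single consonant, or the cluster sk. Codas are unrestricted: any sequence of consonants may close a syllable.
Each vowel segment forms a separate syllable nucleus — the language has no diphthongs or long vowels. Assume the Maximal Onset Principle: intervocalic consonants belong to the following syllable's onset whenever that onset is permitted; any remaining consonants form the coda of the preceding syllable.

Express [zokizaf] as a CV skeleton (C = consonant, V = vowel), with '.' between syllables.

The vowels are o, i, a — 3 nuclei, so 3 syllables.
σ1/σ2 boundary: /k/ → onset of the next syllable (single consonants are always licit onsets).
σ2/σ3 boundary: /z/ → onset of the next syllable (single consonants are always licit onsets).
So the parse is zo.ki.zaf.
Mapping each syllable to C/V: /zo/ → CV, /ki/ → CV, /zaf/ → CVC.

CV.CV.CVC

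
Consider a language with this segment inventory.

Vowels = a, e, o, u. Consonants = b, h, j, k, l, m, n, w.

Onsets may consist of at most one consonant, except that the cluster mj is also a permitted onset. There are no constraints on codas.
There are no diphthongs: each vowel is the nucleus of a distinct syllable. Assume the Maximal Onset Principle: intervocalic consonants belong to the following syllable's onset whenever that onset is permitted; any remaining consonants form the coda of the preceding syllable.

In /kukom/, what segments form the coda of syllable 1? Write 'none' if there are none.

none

The vowels are u, o — 2 nuclei, so 2 syllables.
/u…o/ gap (V1→V2): /k/ → onset of the next syllable (single consonants are always licit onsets).
Result: ku.kom.
Syllable 1 is /ku/: onset /k/, nucleus /u/, coda ∅.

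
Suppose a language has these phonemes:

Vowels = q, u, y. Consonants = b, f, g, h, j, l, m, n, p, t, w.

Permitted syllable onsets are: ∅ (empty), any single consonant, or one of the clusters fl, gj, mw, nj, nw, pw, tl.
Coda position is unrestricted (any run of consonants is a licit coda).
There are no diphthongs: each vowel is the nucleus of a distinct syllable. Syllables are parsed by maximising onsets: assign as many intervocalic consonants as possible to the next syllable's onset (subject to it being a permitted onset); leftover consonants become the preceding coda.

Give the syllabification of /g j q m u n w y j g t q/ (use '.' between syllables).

The vowels are q, u, y, q — 4 nuclei, so 4 syllables.
Between /q/ (V1) and /u/ (V2): /m/ is a single consonant, so it becomes the next onset.
Between /u/ (V2) and /y/ (V3): /nw/ is a licit onset in full, so it all attaches to the next syllable.
Between /y/ (V3) and /q/ (V4): cluster /jgt/ — the longest permitted-onset suffix is /t/; onset = /t/, preceding coda = /jg/.

gjq.mu.nwyjg.tq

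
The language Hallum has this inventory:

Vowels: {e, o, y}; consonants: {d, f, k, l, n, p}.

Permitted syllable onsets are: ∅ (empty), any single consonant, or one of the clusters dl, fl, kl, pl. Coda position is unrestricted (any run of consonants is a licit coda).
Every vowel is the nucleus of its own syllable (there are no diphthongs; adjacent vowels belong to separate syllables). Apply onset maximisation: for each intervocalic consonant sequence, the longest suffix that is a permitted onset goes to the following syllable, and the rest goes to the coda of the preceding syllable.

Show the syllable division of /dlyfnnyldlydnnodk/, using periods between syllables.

Nuclei (vowels): y, y, y, o → 4 syllables.
/y…y/ gap (V1→V2): /fnn/ splits as /fn/ + /n/ (/n/ is the longest suffix that is a licit onset).
/y…y/ gap (V2→V3): /ldl/ splits as /l/ + /dl/ (/dl/ is the longest suffix that is a licit onset).
/y…o/ gap (V3→V4): cluster /dnn/ — the longest permitted-onset suffix is /n/; onset = /n/, preceding coda = /dn/.

dlyfn.nyl.dlydn.nodk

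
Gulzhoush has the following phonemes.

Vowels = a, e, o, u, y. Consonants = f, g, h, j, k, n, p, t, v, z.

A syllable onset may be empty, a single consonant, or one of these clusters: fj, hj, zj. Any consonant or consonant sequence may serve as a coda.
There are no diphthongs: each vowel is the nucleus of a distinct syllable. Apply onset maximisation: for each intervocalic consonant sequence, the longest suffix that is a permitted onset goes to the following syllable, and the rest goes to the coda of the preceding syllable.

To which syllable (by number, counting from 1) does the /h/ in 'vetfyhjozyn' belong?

3

Nuclei (vowels): e, y, o, y → 4 syllables.
/e…y/ gap (V1→V2): /tf/ splits as /t/ + /f/ (/f/ is the longest suffix that is a licit onset).
/y…o/ gap (V2→V3): /hj/ — entire cluster is a permitted onset → onset /hj/, coda ∅.
/o…y/ gap (V3→V4): /z/ is a single consonant, so it becomes the next onset.
Syllabification: vet.fy.hjo.zyn.
The /h/ is in the onset of syllable 3 (/hjo/).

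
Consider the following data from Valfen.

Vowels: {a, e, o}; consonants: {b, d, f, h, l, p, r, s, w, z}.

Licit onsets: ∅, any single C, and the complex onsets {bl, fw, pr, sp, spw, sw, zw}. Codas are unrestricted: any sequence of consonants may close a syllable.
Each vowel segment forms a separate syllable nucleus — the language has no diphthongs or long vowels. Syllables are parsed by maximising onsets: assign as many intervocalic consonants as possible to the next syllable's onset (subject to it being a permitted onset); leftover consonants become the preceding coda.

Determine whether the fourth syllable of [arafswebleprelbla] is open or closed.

open

Vowels present: a, a, e, e, e, a; each is a nucleus, giving 6 syllables.
σ1/σ2 boundary: /r/ is a single consonant, so it becomes the next onset.
σ2/σ3 boundary: cluster /fsw/ — the longest permitted-onset suffix is /sw/; onset = /sw/, preceding coda = /f/.
σ3/σ4 boundary: cluster /bl/ — /bl/ is itself a permitted onset, so the whole cluster goes right; preceding coda = ∅.
σ4/σ5 boundary: cluster /pr/ — /pr/ is itself a permitted onset, so the whole cluster goes right; preceding coda = ∅.
σ5/σ6 boundary: /lbl/ splits as /l/ + /bl/ (/bl/ is the longest suffix that is a licit onset).
Result: a.raf.swe.ble.prel.bla.
Syllable 4 is /ble/; it ends in its nucleus with no coda, so it is open.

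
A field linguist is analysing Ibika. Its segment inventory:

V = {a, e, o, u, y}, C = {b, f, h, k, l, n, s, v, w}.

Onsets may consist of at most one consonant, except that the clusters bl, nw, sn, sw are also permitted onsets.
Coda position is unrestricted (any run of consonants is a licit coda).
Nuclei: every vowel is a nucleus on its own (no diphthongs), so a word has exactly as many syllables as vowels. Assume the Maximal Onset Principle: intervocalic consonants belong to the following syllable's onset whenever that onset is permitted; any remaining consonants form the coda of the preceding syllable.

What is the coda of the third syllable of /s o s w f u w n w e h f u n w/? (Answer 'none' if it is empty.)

Vowels present: o, u, e, u; each is a nucleus, giving 4 syllables.
V1 /o/ – V2 /u/: /swf/ — longest licit onset from the right is /f/, leaving /sw/ as coda.
V2 /u/ – V3 /e/: cluster /wnw/ — the longest permitted-onset suffix is /nw/; onset = /nw/, preceding coda = /w/.
V3 /e/ – V4 /u/: /hf/ — longest licit onset from the right is /f/, leaving /h/ as coda.
So the parse is sosw.fuw.nweh.funw.
Syllable 3 is /nweh/: onset /nw/, nucleus /e/, coda /h/.

h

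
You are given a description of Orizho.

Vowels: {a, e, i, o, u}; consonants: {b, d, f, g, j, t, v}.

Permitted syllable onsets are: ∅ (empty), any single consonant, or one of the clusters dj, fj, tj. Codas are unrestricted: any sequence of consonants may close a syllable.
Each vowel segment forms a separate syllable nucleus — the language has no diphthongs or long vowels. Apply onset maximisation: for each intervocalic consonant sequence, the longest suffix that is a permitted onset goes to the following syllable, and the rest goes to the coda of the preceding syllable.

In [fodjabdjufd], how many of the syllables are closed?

The vowels are o, a, u — 3 nuclei, so 3 syllables.
V1 /o/ – V2 /a/: /dj/ — entire cluster is a permitted onset → onset /dj/, coda ∅.
V2 /a/ – V3 /u/: /bdj/ — longest licit onset from the right is /dj/, leaving /b/ as coda.
Putting it together: fo.djab.djufd.
Classifying each syllable: /fo/ (open), /djab/ (closed), /djufd/ (closed).
Closed syllables: 2.

2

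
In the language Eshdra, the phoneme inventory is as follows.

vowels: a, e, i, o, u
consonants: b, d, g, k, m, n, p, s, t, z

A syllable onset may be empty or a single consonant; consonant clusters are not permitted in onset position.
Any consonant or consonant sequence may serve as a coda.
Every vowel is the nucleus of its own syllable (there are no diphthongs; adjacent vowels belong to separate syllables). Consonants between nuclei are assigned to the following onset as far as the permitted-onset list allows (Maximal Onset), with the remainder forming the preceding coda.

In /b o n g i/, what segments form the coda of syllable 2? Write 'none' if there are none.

Vowels present: o, i; each is a nucleus, giving 2 syllables.
V1 /o/ – V2 /i/: /ng/; trying suffixes from longest down, /g/ is the first permitted one, so coda /n/ | onset /g/.
So the parse is bon.gi.
Syllable 2 is /gi/: onset /g/, nucleus /i/, coda ∅.

none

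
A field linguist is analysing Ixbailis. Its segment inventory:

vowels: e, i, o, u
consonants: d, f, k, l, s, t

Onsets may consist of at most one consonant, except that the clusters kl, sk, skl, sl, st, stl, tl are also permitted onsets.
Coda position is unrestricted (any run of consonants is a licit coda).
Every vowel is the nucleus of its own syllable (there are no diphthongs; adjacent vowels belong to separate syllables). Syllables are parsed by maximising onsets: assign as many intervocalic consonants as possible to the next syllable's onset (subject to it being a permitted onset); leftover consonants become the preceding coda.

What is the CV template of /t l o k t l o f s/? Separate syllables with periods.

Nuclei (vowels): o, o → 2 syllables.
/o…o/ gap (V1→V2): /ktl/ — longest licit onset from the right is /tl/, leaving /k/ as coda.
Result: tlok.tlofs.
Mapping each syllable to C/V: /tlok/ → CCVC, /tlofs/ → CCVCC.

CCVC.CCVCC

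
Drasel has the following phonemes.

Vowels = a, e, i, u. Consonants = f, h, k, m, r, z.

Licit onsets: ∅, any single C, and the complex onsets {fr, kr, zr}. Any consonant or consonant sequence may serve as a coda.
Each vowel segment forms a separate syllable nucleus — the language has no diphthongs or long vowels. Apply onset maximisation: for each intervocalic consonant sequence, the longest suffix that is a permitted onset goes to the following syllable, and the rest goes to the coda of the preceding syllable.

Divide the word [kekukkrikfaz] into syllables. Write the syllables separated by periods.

Nuclei (vowels): e, u, i, a → 4 syllables.
/e…u/ gap (V1→V2): just /k/ — single C goes to the following onset.
/u…i/ gap (V2→V3): cluster /kkr/ — the longest permitted-onset suffix is /kr/; onset = /kr/, preceding coda = /k/.
/i…a/ gap (V3→V4): /kf/; trying suffixes from longest down, /f/ is the first permitted one, so coda /k/ | onset /f/.

ke.kuk.krik.faz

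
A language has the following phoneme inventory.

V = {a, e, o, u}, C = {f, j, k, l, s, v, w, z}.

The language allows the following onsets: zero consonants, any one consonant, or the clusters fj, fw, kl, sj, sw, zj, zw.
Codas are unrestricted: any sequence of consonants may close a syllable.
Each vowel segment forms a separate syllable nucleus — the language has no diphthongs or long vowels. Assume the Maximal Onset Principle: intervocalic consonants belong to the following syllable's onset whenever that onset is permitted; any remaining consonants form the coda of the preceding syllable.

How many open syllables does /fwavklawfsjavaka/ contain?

Nuclei (vowels): a, a, a, a, a → 5 syllables.
/a…a/ gap (V1→V2): /vkl/; trying suffixes from longest down, /kl/ is the first permitted one, so coda /v/ | onset /kl/.
/a…a/ gap (V2→V3): cluster /wfsj/ — the longest permitted-onset suffix is /sj/; onset = /sj/, preceding coda = /wf/.
/a…a/ gap (V3→V4): just /v/ — single C goes to the following onset.
/a…a/ gap (V4→V5): /k/ → onset of the next syllable (single consonants are always licit onsets).
Syllabification: fwav.klawf.sja.va.ka.
Classifying each syllable: /fwav/ (closed), /klawf/ (closed), /sja/ (open), /va/ (open), /ka/ (open).
Open syllables: 3.

3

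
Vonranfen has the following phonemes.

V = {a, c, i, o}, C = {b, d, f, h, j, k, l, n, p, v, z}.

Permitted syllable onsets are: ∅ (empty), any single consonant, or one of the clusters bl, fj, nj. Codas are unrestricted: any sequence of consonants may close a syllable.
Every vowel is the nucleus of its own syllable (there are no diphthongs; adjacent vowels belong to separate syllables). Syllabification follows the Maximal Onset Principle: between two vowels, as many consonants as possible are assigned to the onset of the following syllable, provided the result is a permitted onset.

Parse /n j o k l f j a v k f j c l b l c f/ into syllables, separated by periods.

Vowels present: o, a, c, c; each is a nucleus, giving 4 syllables.
σ1/σ2 boundary: /klfj/; trying suffixes from longest down, /fj/ is the first permitted one, so coda /kl/ | onset /fj/.
σ2/σ3 boundary: /vkfj/; trying suffixes from longest down, /fj/ is the first permitted one, so coda /vk/ | onset /fj/.
σ3/σ4 boundary: /lbl/; trying suffixes from longest down, /bl/ is the first permitted one, so coda /l/ | onset /bl/.

njokl.fjavk.fjcl.blcf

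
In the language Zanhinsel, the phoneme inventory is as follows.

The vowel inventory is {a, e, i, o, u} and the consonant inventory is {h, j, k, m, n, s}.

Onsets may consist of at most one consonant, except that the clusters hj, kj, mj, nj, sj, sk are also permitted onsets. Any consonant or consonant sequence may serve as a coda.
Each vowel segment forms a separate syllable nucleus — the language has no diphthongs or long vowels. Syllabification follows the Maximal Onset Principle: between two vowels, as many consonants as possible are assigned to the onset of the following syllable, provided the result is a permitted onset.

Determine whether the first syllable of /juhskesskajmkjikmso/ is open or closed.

closed

Nuclei (vowels): u, e, a, i, o → 5 syllables.
/u…e/ gap (V1→V2): /hsk/ splits as /h/ + /sk/ (/sk/ is the longest suffix that is a licit onset).
/e…a/ gap (V2→V3): /ssk/; trying suffixes from longest down, /sk/ is the first permitted one, so coda /s/ | onset /sk/.
/a…i/ gap (V3→V4): cluster /jmkj/ — the longest permitted-onset suffix is /kj/; onset = /kj/, preceding coda = /jm/.
/i…o/ gap (V4→V5): cluster /kms/ — the longest permitted-onset suffix is /s/; onset = /s/, preceding coda = /km/.
Result: juh.skes.skajm.kjikm.so.
Syllable 1 is /juh/ with coda /h/, so it is closed.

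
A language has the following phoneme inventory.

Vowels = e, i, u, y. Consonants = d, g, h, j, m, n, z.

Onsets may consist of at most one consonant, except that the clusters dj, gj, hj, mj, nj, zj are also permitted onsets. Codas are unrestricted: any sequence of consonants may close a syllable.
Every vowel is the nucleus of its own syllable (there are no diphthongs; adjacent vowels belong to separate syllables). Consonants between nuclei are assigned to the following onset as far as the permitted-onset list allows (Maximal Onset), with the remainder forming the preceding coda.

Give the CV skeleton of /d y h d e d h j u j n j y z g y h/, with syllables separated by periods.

Vowels present: y, e, u, y, y; each is a nucleus, giving 5 syllables.
Between /y/ (V1) and /e/ (V2): /hd/ splits as /h/ + /d/ (/d/ is the longest suffix that is a licit onset).
Between /e/ (V2) and /u/ (V3): cluster /dhj/ — the longest permitted-onset suffix is /hj/; onset = /hj/, preceding coda = /d/.
Between /u/ (V3) and /y/ (V4): cluster /jnj/ — the longest permitted-onset suffix is /nj/; onset = /nj/, preceding coda = /j/.
Between /y/ (V4) and /y/ (V5): /zg/; trying suffixes from longest down, /g/ is the first permitted one, so coda /z/ | onset /g/.
So the parse is dyh.ded.hjuj.njyz.gyh.
Mapping each syllable to C/V: /dyh/ → CVC, /ded/ → CVC, /hjuj/ → CCVC, /njyz/ → CCVC, /gyh/ → CVC.

CVC.CVC.CCVC.CCVC.CVC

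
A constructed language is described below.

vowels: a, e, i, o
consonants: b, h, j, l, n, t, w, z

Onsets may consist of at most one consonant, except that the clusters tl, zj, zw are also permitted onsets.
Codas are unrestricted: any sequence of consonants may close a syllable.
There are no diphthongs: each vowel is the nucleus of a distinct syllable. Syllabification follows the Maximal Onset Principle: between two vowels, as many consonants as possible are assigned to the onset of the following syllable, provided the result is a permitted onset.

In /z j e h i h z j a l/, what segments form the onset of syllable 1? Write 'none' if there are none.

zj

Nuclei (vowels): e, i, a → 3 syllables.
V1 /e/ – V2 /i/: /h/ → onset of the next syllable (single consonants are always licit onsets).
V2 /i/ – V3 /a/: /hzj/; trying suffixes from longest down, /zj/ is the first permitted one, so coda /h/ | onset /zj/.
Result: zje.hih.zjal.
Syllable 1 is /zje/: onset /zj/, nucleus /e/, coda ∅.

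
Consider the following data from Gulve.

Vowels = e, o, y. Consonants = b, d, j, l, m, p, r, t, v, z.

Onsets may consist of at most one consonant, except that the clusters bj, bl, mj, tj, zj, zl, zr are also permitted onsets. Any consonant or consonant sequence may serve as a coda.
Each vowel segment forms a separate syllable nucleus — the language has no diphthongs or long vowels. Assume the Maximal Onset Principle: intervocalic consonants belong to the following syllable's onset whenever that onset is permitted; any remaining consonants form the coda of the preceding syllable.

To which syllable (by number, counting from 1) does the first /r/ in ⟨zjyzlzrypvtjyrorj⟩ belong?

2

Nuclei (vowels): y, y, y, o → 4 syllables.
/y…y/ gap (V1→V2): /zlzr/ — longest licit onset from the right is /zr/, leaving /zl/ as coda.
/y…y/ gap (V2→V3): /pvtj/ — longest licit onset from the right is /tj/, leaving /pv/ as coda.
/y…o/ gap (V3→V4): /r/ is a single consonant, so it becomes the next onset.
Syllabification: zjyzl.zrypv.tjy.rorj.
The first /r/ is in the onset of syllable 2 (/zrypv/).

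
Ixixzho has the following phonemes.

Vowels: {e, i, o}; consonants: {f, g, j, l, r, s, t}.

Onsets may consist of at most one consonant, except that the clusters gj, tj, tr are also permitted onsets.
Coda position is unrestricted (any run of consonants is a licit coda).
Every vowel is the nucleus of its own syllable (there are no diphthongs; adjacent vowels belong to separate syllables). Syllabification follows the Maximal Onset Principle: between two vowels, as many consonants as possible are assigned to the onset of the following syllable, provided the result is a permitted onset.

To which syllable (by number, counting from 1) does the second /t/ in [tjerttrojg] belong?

1

Vowels present: e, o; each is a nucleus, giving 2 syllables.
/e…o/ gap (V1→V2): /rttr/ splits as /rt/ + /tr/ (/tr/ is the longest suffix that is a licit onset).
Result: tjert.trojg.
The second /t/ is in the coda of syllable 1 (/tjert/).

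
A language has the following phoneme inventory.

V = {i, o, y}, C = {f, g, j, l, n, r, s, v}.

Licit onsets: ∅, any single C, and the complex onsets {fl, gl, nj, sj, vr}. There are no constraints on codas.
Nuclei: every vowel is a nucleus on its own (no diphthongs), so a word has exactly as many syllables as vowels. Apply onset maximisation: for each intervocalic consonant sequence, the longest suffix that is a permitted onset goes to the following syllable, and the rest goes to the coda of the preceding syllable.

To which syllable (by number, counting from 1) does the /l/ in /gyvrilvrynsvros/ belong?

Vowels present: y, i, y, o; each is a nucleus, giving 4 syllables.
Between /y/ (V1) and /i/ (V2): cluster /vr/ — /vr/ is itself a permitted onset, so the whole cluster goes right; preceding coda = ∅.
Between /i/ (V2) and /y/ (V3): /lvr/; trying suffixes from longest down, /vr/ is the first permitted one, so coda /l/ | onset /vr/.
Between /y/ (V3) and /o/ (V4): /nsvr/ — longest licit onset from the right is /vr/, leaving /ns/ as coda.
Syllabification: gy.vril.vryns.vros.
The /l/ is in the coda of syllable 2 (/vril/).

2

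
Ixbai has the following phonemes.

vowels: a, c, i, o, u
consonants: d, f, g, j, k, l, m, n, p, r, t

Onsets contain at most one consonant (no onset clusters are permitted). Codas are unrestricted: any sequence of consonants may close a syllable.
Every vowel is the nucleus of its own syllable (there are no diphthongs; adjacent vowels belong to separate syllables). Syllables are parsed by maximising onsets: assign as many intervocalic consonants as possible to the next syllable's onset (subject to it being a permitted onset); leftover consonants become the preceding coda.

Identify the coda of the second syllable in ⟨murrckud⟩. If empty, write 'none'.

none

Nuclei (vowels): u, c, u → 3 syllables.
σ1/σ2 boundary: /rr/; trying suffixes from longest down, /r/ is the first permitted one, so coda /r/ | onset /r/.
σ2/σ3 boundary: just /k/ — single C goes to the following onset.
Putting it together: mur.rc.kud.
Syllable 2 is /rc/: onset /r/, nucleus /c/, coda ∅.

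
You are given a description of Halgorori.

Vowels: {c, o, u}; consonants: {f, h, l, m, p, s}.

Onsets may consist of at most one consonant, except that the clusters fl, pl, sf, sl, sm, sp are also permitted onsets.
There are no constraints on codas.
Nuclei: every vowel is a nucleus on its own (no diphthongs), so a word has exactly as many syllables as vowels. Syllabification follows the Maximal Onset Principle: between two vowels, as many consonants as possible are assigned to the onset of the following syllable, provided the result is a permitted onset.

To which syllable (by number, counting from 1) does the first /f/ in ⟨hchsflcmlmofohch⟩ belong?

Nuclei (vowels): c, c, o, o, c → 5 syllables.
σ1/σ2 boundary: /hsfl/; trying suffixes from longest down, /fl/ is the first permitted one, so coda /hs/ | onset /fl/.
σ2/σ3 boundary: /mlm/ splits as /ml/ + /m/ (/m/ is the longest suffix that is a licit onset).
σ3/σ4 boundary: /f/ → onset of the next syllable (single consonants are always licit onsets).
σ4/σ5 boundary: /h/ → onset of the next syllable (single consonants are always licit onsets).
Putting it together: hchs.flcml.mo.fo.hch.
The first /f/ is in the onset of syllable 2 (/flcml/).

2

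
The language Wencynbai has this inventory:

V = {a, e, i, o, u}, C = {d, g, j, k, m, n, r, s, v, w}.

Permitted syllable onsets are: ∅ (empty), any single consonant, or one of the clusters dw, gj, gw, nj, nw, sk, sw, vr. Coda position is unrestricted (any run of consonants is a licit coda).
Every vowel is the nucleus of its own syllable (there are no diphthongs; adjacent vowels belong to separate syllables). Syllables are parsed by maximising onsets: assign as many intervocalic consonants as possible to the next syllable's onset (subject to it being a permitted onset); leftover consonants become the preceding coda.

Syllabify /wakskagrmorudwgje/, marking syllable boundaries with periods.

Vowels present: a, a, o, u, e; each is a nucleus, giving 5 syllables.
σ1/σ2 boundary: /ksk/; trying suffixes from longest down, /sk/ is the first permitted one, so coda /k/ | onset /sk/.
σ2/σ3 boundary: cluster /grm/ — the longest permitted-onset suffix is /m/; onset = /m/, preceding coda = /gr/.
σ3/σ4 boundary: just /r/ — single C goes to the following onset.
σ4/σ5 boundary: cluster /dwgj/ — the longest permitted-onset suffix is /gj/; onset = /gj/, preceding coda = /dw/.

wak.skagr.mo.rudw.gje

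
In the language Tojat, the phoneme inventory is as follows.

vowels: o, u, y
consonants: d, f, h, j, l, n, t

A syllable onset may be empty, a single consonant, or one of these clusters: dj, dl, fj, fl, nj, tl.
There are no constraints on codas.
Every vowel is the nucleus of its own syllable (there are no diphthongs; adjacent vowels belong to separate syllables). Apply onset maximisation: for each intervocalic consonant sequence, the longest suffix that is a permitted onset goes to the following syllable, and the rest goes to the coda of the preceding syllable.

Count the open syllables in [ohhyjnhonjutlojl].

2

The vowels are o, y, o, u, o — 5 nuclei, so 5 syllables.
/o…y/ gap (V1→V2): cluster /hh/ — the longest permitted-onset suffix is /h/; onset = /h/, preceding coda = /h/.
/y…o/ gap (V2→V3): /jnh/; trying suffixes from longest down, /h/ is the first permitted one, so coda /jn/ | onset /h/.
/o…u/ gap (V3→V4): /nj/ is a licit onset in full, so it all attaches to the next syllable.
/u…o/ gap (V4→V5): /tl/ — entire cluster is a permitted onset → onset /tl/, coda ∅.
Result: oh.hyjn.ho.nju.tlojl.
Classifying each syllable: /oh/ (closed), /hyjn/ (closed), /ho/ (open), /nju/ (open), /tlojl/ (closed).
Open syllables: 2.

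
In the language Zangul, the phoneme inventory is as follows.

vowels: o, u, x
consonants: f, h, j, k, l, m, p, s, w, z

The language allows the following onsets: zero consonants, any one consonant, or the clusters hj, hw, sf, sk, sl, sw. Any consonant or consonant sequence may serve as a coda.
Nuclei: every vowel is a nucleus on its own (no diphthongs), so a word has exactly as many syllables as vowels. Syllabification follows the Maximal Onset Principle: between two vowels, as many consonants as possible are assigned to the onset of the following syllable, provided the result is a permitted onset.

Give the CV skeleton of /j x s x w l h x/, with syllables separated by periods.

Nuclei (vowels): x, x, x → 3 syllables.
Between /x/ (V1) and /x/ (V2): /s/ is a single consonant, so it becomes the next onset.
Between /x/ (V2) and /x/ (V3): cluster /wlh/ — the longest permitted-onset suffix is /h/; onset = /h/, preceding coda = /wl/.
Putting it together: jx.sxwl.hx.
Mapping each syllable to C/V: /jx/ → CV, /sxwl/ → CVCC, /hx/ → CV.

CV.CVCC.CV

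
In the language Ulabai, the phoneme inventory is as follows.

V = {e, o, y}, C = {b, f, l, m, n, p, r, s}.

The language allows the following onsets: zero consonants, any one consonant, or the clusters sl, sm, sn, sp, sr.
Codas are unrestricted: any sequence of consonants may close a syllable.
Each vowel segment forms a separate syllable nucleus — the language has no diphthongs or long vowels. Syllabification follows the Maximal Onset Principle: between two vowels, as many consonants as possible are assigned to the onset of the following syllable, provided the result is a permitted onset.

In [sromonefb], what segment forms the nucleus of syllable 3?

The vowels are o, o, e — 3 nuclei, so 3 syllables.
The third nucleus (vowel 3 from the left) is /e/.

e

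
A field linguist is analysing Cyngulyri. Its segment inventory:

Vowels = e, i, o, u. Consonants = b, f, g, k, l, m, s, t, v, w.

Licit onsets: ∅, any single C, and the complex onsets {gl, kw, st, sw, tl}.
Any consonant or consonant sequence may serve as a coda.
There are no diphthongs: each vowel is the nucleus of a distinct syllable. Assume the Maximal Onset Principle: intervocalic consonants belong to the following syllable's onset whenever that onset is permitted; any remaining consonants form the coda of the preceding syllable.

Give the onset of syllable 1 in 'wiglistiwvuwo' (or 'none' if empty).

w

Vowels present: i, i, i, u, o; each is a nucleus, giving 5 syllables.
Between /i/ (V1) and /i/ (V2): /gl/ — entire cluster is a permitted onset → onset /gl/, coda ∅.
Between /i/ (V2) and /i/ (V3): cluster /st/ — /st/ is itself a permitted onset, so the whole cluster goes right; preceding coda = ∅.
Between /i/ (V3) and /u/ (V4): cluster /wv/ — the longest permitted-onset suffix is /v/; onset = /v/, preceding coda = /w/.
Between /u/ (V4) and /o/ (V5): /w/ → onset of the next syllable (single consonants are always licit onsets).
Result: wi.gli.stiw.vu.wo.
Syllable 1 is /wi/: onset /w/, nucleus /i/, coda ∅.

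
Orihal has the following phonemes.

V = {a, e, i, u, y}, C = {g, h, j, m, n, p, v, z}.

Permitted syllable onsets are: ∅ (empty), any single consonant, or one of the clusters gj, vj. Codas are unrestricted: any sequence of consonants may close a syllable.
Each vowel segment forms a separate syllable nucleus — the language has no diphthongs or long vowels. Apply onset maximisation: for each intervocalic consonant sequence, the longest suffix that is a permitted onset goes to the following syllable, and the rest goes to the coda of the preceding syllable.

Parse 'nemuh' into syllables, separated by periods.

Nuclei (vowels): e, u → 2 syllables.
Between /e/ (V1) and /u/ (V2): /m/ is a single consonant, so it becomes the next onset.

ne.muh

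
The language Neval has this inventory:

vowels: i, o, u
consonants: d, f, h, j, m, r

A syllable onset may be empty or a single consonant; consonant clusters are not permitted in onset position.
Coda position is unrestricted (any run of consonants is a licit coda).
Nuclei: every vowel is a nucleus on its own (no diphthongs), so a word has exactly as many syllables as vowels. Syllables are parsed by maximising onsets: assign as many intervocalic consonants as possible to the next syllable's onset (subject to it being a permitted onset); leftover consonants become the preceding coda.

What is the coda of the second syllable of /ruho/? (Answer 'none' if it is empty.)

Nuclei (vowels): u, o → 2 syllables.
Between /u/ (V1) and /o/ (V2): /h/ is a single consonant, so it becomes the next onset.
Syllabification: ru.ho.
Syllable 2 is /ho/: onset /h/, nucleus /o/, coda ∅.

none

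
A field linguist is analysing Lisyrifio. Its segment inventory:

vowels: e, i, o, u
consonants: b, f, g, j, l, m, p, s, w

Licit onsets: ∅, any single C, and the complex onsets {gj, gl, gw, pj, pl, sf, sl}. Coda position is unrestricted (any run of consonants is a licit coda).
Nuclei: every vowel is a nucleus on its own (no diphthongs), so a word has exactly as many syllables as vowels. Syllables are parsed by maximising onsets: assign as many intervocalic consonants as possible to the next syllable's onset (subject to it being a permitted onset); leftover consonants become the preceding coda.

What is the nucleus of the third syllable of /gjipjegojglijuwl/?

o

The vowels are i, e, o, i, u — 5 nuclei, so 5 syllables.
The third nucleus (vowel 3 from the left) is /o/.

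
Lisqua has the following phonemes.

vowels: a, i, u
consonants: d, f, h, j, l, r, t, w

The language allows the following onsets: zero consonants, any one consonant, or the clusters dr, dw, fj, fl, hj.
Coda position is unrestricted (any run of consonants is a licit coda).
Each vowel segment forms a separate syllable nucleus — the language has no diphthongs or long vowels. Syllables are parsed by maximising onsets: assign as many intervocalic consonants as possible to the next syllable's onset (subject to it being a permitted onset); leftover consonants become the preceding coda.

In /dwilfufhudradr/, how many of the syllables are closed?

3

The vowels are i, u, u, a — 4 nuclei, so 4 syllables.
/i…u/ gap (V1→V2): /lf/ splits as /l/ + /f/ (/f/ is the longest suffix that is a licit onset).
/u…u/ gap (V2→V3): /fh/ splits as /f/ + /h/ (/h/ is the longest suffix that is a licit onset).
/u…a/ gap (V3→V4): cluster /dr/ — /dr/ is itself a permitted onset, so the whole cluster goes right; preceding coda = ∅.
Result: dwil.fuf.hu.dradr.
Classifying each syllable: /dwil/ (closed), /fuf/ (closed), /hu/ (open), /dradr/ (closed).
Closed syllables: 3.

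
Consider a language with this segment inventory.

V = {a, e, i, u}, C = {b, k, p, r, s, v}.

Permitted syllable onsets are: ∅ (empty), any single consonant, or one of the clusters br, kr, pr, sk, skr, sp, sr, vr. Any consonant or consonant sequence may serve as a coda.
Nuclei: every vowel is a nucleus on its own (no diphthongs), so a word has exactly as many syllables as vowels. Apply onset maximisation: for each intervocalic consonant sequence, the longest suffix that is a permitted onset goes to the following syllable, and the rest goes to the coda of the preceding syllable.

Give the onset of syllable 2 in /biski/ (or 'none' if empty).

Vowels present: i, i; each is a nucleus, giving 2 syllables.
V1 /i/ – V2 /i/: /sk/ — entire cluster is a permitted onset → onset /sk/, coda ∅.
Result: bi.ski.
Syllable 2 is /ski/: onset /sk/, nucleus /i/, coda ∅.

sk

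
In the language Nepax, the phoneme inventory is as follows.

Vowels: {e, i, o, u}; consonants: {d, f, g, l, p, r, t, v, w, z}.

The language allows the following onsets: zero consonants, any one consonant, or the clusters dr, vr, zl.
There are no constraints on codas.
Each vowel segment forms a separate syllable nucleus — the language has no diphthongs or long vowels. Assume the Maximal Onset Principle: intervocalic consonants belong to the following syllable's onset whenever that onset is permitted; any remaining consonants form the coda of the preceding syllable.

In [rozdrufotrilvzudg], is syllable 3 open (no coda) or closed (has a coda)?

Vowels present: o, u, o, i, u; each is a nucleus, giving 5 syllables.
/o…u/ gap (V1→V2): cluster /zdr/ — the longest permitted-onset suffix is /dr/; onset = /dr/, preceding coda = /z/.
/u…o/ gap (V2→V3): just /f/ — single C goes to the following onset.
/o…i/ gap (V3→V4): /tr/ — longest licit onset from the right is /r/, leaving /t/ as coda.
/i…u/ gap (V4→V5): /lvz/ splits as /lv/ + /z/ (/z/ is the longest suffix that is a licit onset).
Putting it together: roz.dru.fot.rilv.zudg.
Syllable 3 is /fot/ with coda /t/, so it is closed.

closed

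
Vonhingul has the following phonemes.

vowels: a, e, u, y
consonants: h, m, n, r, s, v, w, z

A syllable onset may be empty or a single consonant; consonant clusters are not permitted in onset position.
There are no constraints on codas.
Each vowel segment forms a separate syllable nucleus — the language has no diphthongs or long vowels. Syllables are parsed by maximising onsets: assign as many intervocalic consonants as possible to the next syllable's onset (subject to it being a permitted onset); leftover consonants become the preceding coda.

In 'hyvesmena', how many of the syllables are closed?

Nuclei (vowels): y, e, e, a → 4 syllables.
V1 /y/ – V2 /e/: /v/ is a single consonant, so it becomes the next onset.
V2 /e/ – V3 /e/: /sm/ — longest licit onset from the right is /m/, leaving /s/ as coda.
V3 /e/ – V4 /a/: /n/ → onset of the next syllable (single consonants are always licit onsets).
So the parse is hy.ves.me.na.
Classifying each syllable: /hy/ (open), /ves/ (closed), /me/ (open), /na/ (open).
Closed syllables: 1.

1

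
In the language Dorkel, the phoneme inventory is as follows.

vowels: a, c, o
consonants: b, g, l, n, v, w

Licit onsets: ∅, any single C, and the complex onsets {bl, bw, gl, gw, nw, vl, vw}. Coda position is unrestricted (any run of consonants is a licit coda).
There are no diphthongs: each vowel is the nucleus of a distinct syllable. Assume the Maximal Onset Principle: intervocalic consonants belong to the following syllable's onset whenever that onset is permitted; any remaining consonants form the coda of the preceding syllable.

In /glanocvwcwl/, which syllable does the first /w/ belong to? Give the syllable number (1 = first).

4

Nuclei (vowels): a, o, c, c → 4 syllables.
/a…o/ gap (V1→V2): /n/ → onset of the next syllable (single consonants are always licit onsets).
/o…c/ gap (V2→V3): no consonants, so the boundary falls immediately after /o/.
/c…c/ gap (V3→V4): cluster /vw/ — /vw/ is itself a permitted onset, so the whole cluster goes right; preceding coda = ∅.
Syllabification: gla.no.c.vwcwl.
The first /w/ is in the onset of syllable 4 (/vwcwl/).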